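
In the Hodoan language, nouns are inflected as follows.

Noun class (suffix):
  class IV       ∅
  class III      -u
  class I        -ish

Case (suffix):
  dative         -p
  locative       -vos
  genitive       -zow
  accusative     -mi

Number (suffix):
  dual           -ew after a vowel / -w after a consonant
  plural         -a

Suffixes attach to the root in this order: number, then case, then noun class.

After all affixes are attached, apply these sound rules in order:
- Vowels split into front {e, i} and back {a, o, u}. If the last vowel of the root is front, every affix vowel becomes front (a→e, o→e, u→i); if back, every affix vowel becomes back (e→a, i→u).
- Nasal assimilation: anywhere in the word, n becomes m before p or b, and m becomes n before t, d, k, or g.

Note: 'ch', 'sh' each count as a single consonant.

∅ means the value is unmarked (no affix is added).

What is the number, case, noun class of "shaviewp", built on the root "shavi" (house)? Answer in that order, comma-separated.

dual, dative, class IV

Segment: shavi-ew-p.
number: -ew/w → dual.
case: -p → dative.
noun class: ∅ → class IV.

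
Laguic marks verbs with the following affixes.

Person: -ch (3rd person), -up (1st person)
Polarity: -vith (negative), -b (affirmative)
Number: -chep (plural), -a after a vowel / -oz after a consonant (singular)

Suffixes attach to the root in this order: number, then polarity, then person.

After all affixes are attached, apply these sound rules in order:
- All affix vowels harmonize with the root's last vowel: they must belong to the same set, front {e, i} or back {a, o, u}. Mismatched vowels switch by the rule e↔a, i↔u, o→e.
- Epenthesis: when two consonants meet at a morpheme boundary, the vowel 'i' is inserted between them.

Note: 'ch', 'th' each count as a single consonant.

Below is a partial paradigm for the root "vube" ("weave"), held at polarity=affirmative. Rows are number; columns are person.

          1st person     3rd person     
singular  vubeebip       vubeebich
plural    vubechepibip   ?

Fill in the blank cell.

Attach number plural -chep → vubechep.
Attach polarity affirmative -b → vubechepb.
Attach person 3rd person -ch → vubechepbch.
Vowel harmony: no change.
Apply epenthesis: vubechepbch → vubechepibich.

vubechepibich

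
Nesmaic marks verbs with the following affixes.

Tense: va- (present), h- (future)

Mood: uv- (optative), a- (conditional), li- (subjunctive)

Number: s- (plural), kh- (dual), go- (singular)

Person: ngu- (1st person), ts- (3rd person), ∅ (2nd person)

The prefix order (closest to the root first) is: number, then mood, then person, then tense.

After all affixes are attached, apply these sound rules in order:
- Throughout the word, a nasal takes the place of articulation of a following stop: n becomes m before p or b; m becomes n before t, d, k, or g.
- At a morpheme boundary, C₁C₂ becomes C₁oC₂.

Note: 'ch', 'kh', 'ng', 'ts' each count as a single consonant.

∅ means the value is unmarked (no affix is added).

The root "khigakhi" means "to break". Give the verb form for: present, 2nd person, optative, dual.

Attach number dual kh- → khkhigakhi.
Attach mood optative uv- → uvkhkhigakhi.
person = 2nd person: zero marking, form stays uvkhkhigakhi.
Attach tense present va- → vauvkhkhigakhi.
Nasal assimilation: no change.
Apply epenthesis: vauvkhkhigakhi → vauvokhokhigakhi.

vauvokhokhigakhi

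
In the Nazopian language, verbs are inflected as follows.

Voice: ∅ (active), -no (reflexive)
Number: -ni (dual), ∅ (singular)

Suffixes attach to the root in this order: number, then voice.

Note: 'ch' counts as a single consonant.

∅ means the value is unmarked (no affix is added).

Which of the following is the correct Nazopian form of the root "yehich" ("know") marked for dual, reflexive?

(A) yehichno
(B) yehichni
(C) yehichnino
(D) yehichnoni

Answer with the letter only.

Attach number dual -ni → yehichni.
Attach voice reflexive -no → yehichnino.
So the correct form is yehichnino, option (C).
(D) yehichnoni is wrong: it has the affixes in the wrong order.
(B) yehichni is wrong: it uses active instead of reflexive for voice.
(A) yehichno is wrong: it uses singular instead of dual for number.

C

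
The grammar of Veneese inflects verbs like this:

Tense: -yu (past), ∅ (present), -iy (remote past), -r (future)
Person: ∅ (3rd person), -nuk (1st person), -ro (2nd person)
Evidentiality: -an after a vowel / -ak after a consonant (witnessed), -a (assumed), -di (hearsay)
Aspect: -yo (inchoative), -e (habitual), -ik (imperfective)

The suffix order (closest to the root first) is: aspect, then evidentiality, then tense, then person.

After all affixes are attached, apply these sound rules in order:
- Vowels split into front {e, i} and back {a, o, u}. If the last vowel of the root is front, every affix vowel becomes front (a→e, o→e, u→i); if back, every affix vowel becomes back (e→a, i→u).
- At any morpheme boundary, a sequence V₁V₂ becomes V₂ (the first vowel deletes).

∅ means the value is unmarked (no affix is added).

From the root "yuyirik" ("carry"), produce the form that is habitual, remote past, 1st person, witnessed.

Attach aspect habitual -e → yuyirike.
Attach evidentiality witnessed -an (after vowel 'e') → yuyirikean.
Attach tense remote past -iy → yuyirikeaniy.
Attach person 1st person -nuk → yuyirikeaniynuk.
Apply vowel harmony: yuyirikeaniynuk → yuyirikeeniynik.
Apply vowel deletion: yuyirikeeniynik → yuyirikeniynik.

yuyirikeniynik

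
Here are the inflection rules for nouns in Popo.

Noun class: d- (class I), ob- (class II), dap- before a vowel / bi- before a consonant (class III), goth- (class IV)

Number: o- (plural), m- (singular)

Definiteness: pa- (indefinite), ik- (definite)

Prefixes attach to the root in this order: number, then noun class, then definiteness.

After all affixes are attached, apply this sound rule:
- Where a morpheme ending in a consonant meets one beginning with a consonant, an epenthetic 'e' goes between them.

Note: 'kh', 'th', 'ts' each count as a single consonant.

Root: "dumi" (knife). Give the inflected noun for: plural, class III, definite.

Attach number plural o- → odumi.
Attach noun class class III dap- (before vowel 'o') → dapodumi.
Attach definiteness definite ik- → ikdapodumi.
Apply epenthesis: ikdapodumi → ikedapodumi.

ikedapodumi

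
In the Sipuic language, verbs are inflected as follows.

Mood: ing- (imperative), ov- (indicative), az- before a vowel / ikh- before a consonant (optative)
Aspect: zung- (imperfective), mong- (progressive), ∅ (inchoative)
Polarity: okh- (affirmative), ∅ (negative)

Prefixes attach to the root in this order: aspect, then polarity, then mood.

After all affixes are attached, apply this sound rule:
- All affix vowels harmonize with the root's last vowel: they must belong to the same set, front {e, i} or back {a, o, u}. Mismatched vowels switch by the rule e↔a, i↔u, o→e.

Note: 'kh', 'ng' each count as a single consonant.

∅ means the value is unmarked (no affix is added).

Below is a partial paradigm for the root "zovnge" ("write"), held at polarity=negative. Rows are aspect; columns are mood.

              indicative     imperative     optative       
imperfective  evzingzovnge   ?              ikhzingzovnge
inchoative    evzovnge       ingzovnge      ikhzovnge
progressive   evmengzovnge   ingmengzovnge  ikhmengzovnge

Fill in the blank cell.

Attach aspect imperfective zung- → zungzovnge.
polarity = negative: zero marking, form stays zungzovnge.
Attach mood imperative ing- → ingzungzovnge.
Apply vowel harmony: ingzungzovnge → ingzingzovnge.

ingzingzovnge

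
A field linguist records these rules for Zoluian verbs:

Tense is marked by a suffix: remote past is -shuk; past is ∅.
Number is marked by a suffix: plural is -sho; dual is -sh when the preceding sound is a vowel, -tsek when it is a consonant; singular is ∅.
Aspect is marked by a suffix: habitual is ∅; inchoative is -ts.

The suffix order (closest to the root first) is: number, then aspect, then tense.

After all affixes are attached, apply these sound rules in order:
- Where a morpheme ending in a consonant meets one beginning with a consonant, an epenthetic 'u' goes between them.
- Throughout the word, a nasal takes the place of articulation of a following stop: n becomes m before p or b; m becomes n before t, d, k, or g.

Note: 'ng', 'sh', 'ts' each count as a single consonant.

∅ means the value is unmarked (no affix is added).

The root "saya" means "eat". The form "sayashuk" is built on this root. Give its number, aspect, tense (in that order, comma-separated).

singular, habitual, remote past

Segment: saya-shuk.
number: ∅ → singular.
aspect: ∅ → habitual.
tense: -shuk → remote past.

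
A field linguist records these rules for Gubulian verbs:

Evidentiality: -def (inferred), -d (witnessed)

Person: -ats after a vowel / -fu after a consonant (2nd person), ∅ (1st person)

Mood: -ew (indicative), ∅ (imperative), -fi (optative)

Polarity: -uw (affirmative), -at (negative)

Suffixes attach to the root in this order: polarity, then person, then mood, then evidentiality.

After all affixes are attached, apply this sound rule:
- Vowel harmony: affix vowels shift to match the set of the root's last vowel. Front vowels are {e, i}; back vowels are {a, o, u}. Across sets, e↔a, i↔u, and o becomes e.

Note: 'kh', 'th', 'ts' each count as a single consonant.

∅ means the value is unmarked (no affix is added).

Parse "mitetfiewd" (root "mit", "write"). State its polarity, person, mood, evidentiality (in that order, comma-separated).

negative, 2nd person, indicative, witnessed

Segment: mit-at-fu-ew-d.
polarity: -at → negative.
person: -ats/fu → 2nd person.
mood: -ew → indicative.
evidentiality: -d → witnessed.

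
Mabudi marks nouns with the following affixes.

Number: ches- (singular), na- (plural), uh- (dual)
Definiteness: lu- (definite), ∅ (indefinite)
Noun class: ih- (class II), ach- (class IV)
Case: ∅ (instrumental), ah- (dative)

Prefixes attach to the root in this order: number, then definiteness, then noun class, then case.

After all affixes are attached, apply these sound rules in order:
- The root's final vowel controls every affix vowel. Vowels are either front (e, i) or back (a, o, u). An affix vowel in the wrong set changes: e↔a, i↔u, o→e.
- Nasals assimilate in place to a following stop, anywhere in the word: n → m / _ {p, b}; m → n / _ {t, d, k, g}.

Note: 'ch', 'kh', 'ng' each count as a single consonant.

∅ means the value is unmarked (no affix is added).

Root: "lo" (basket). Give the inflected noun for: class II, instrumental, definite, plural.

uhlunalo

Attach number plural na- → nalo.
Attach definiteness definite lu- → lunalo.
Attach noun class class II ih- → ihlunalo.
case = instrumental: zero marking, form stays ihlunalo.
Apply vowel harmony: ihlunalo → uhlunalo.
Nasal assimilation: no change.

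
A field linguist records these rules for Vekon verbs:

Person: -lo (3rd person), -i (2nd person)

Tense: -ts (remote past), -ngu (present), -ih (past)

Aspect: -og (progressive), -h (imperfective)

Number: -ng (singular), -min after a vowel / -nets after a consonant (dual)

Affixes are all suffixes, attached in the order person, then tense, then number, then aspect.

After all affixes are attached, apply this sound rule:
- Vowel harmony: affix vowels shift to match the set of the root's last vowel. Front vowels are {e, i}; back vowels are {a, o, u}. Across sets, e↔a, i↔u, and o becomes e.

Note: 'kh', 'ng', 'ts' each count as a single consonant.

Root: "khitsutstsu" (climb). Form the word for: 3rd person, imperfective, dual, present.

khitsutstsulongumunh

Attach person 3rd person -lo → khitsutstsulo.
Attach tense present -ngu → khitsutstsulongu.
Attach number dual -min (after vowel 'u') → khitsutstsulongumin.
Attach aspect imperfective -h → khitsutstsulonguminh.
Apply vowel harmony: khitsutstsulonguminh → khitsutstsulongumunh.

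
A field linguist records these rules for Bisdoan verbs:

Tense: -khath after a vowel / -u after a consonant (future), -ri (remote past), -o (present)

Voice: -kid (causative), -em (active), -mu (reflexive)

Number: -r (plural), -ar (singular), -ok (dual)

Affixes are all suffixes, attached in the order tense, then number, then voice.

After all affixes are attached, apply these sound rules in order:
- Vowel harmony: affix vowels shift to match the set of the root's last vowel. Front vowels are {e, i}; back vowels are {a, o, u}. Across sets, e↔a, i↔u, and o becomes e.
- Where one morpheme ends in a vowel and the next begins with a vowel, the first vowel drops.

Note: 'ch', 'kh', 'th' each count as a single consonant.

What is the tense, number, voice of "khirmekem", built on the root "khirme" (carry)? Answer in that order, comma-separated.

Segment: khirme-o-ok-em.
tense: -o → present.
number: -ok → dual.
voice: -em → active.

present, dual, active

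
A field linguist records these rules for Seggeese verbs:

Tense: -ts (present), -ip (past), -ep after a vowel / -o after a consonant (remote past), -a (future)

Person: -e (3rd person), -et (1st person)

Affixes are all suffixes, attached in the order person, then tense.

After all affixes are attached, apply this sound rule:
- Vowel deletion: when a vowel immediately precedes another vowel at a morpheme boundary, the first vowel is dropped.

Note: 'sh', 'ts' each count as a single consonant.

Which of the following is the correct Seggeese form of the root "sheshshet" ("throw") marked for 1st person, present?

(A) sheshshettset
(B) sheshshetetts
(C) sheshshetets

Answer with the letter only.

B

Attach person 1st person -et → sheshshetet.
Attach tense present -ts → sheshshetetts.
Vowel deletion: no change.
So the correct form is sheshshetetts, option (B).
(C) sheshshetets is wrong: it uses 3rd person instead of 1st person for person.
(A) sheshshettset is wrong: it has the affixes in the wrong order.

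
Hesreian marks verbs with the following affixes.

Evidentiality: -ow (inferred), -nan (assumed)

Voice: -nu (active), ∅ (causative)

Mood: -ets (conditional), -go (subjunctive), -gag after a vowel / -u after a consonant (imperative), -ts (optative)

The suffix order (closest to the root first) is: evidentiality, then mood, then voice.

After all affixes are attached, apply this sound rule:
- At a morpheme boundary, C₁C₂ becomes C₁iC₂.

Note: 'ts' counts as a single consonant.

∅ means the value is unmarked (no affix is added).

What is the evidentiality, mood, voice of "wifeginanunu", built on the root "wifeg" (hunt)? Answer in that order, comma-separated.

Segment: wifeg-nan-u-nu.
evidentiality: -nan → assumed.
mood: -gag/u → imperative.
voice: -nu → active.

assumed, imperative, active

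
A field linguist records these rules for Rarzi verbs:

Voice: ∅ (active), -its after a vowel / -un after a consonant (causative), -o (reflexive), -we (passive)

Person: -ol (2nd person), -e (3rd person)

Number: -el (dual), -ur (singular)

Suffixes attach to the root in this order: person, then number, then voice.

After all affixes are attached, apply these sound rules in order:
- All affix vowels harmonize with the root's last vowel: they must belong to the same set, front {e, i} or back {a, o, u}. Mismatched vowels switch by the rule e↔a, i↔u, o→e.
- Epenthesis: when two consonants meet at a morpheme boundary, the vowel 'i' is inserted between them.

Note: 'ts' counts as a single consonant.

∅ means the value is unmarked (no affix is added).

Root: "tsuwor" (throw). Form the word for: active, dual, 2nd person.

Attach person 2nd person -ol → tsuworol.
Attach number dual -el → tsuworolel.
voice = active: zero marking, form stays tsuworolel.
Apply vowel harmony: tsuworolel → tsuworolal.
Epenthesis: no change.

tsuworolal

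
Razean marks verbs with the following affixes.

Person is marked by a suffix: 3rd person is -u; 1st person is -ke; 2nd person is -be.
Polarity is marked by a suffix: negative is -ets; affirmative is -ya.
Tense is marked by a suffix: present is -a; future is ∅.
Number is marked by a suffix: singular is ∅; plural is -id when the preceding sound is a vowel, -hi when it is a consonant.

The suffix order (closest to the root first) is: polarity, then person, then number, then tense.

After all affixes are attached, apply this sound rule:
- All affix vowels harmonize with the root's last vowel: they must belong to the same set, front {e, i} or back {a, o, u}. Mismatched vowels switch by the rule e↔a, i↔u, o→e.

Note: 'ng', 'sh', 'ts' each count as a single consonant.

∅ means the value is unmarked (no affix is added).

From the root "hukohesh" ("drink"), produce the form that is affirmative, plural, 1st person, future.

hukoheshyekeid

Attach polarity affirmative -ya → hukoheshya.
Attach person 1st person -ke → hukoheshyake.
Attach number plural -id (after vowel 'e') → hukoheshyakeid.
tense = future: zero marking, form stays hukoheshyakeid.
Apply vowel harmony: hukoheshyakeid → hukoheshyekeid.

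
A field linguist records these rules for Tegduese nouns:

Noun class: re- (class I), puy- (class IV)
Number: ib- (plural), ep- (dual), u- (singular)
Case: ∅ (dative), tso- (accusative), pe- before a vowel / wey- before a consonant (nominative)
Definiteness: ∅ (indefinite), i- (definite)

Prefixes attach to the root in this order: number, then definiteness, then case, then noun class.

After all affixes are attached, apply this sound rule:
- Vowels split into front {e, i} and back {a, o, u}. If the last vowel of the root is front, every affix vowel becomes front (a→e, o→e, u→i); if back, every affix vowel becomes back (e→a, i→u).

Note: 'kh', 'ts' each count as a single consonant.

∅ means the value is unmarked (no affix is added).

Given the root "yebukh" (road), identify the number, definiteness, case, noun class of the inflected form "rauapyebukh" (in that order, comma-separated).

Segment: re-i-ep-yebukh.
number: ep- → dual.
definiteness: i- → definite.
case: ∅ → dative.
noun class: re- → class I.

dual, definite, dative, class I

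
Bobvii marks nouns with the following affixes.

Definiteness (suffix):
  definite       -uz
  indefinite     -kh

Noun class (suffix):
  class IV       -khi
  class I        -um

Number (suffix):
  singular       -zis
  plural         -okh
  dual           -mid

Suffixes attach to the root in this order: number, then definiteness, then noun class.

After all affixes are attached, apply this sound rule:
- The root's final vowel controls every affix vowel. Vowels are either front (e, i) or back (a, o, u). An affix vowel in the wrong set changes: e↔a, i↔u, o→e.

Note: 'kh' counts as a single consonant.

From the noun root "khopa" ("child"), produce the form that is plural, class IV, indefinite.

Attach number plural -okh → khopaokh.
Attach definiteness indefinite -kh → khopaokhkh.
Attach noun class class IV -khi → khopaokhkhkhi.
Apply vowel harmony: khopaokhkhkhi → khopaokhkhkhu.

khopaokhkhkhu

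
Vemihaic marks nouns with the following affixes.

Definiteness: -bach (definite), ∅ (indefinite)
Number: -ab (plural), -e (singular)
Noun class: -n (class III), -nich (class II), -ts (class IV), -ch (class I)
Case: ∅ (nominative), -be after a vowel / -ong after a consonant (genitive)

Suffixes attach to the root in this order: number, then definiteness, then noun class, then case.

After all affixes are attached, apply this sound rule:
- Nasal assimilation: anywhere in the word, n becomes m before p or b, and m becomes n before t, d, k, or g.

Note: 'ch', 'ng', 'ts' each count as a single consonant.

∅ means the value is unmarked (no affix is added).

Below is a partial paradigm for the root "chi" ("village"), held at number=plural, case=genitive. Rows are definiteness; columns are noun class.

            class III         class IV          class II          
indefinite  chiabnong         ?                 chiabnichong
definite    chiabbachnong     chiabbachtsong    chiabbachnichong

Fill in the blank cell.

Attach number plural -ab → chiab.
definiteness = indefinite: zero marking, form stays chiab.
Attach noun class class IV -ts → chiabts.
Attach case genitive -ong (after consonant 'ts') → chiabtsong.
Nasal assimilation: no change.

chiabtsong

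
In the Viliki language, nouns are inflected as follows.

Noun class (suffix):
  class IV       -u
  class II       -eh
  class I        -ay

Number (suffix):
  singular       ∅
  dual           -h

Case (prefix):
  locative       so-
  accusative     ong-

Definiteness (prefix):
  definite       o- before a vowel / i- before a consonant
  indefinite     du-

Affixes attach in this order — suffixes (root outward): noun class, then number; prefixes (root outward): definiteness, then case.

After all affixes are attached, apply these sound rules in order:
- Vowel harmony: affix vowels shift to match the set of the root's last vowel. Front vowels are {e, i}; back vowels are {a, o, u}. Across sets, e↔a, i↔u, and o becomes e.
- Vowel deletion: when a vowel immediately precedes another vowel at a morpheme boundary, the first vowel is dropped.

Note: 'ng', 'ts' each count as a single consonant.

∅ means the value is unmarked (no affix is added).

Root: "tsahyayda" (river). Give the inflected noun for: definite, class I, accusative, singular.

ongutsahyayday

Attach definiteness definite i- (before consonant 'ts') → itsahyayda.
Attach case accusative ong- → ongitsahyayda.
Attach noun class class I -ay → ongitsahyaydaay.
number = singular: zero marking, form stays ongitsahyaydaay.
Apply vowel harmony: ongitsahyaydaay → ongutsahyaydaay.
Apply vowel deletion: ongutsahyaydaay → ongutsahyayday.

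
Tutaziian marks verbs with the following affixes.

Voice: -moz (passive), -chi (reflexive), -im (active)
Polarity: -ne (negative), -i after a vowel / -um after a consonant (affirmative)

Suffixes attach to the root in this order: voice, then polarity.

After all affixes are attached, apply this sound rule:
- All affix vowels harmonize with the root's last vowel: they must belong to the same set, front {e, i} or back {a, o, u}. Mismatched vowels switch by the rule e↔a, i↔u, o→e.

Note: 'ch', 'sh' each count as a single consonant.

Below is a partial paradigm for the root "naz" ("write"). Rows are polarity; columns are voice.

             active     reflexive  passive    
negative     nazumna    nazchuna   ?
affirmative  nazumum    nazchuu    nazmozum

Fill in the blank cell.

nazmozna

Attach voice passive -moz → nazmoz.
Attach polarity negative -ne → nazmozne.
Apply vowel harmony: nazmozne → nazmozna.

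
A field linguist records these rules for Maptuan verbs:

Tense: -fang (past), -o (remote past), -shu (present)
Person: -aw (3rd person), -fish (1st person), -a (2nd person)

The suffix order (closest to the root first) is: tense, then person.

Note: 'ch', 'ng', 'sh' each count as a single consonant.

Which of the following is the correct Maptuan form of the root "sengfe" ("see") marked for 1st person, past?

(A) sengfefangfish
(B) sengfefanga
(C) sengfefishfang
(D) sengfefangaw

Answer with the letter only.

A

Attach tense past -fang → sengfefang.
Attach person 1st person -fish → sengfefangfish.
So the correct form is sengfefangfish, option (A).
(B) sengfefanga is wrong: it uses 2nd person instead of 1st person for person.
(C) sengfefishfang is wrong: it has the affixes in the wrong order.
(D) sengfefangaw is wrong: it uses 3rd person instead of 1st person for person.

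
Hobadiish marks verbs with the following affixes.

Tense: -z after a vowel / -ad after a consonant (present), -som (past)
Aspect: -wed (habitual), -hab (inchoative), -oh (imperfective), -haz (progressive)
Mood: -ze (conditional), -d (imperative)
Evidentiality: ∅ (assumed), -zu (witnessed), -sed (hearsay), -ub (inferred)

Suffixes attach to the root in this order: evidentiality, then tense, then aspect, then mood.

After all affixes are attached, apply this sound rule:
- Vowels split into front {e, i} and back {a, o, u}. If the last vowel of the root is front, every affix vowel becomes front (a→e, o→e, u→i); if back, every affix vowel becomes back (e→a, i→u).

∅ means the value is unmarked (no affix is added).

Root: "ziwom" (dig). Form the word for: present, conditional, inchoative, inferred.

Attach evidentiality inferred -ub → ziwomub.
Attach tense present -ad (after consonant 'b') → ziwomubad.
Attach aspect inchoative -hab → ziwomubadhab.
Attach mood conditional -ze → ziwomubadhabze.
Apply vowel harmony: ziwomubadhabze → ziwomubadhabza.

ziwomubadhabza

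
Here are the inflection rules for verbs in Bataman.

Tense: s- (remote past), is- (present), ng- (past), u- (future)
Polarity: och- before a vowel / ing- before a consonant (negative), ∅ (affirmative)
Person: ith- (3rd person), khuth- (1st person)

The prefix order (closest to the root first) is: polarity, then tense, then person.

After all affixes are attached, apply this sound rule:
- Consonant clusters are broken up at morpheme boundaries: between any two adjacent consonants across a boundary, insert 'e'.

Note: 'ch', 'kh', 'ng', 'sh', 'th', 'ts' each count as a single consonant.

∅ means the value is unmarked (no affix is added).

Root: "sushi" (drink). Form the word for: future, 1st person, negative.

khuthuingesushi

Attach polarity negative ing- (before consonant 's') → ingsushi.
Attach tense future u- → uingsushi.
Attach person 1st person khuth- → khuthuingsushi.
Apply epenthesis: khuthuingsushi → khuthuingesushi.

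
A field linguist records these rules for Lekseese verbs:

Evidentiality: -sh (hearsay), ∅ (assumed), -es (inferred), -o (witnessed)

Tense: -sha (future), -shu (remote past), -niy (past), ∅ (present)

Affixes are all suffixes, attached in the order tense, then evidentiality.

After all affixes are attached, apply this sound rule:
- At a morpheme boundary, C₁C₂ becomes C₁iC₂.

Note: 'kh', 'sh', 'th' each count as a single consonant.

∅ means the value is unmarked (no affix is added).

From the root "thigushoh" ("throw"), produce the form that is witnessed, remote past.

thigushohishuo

Attach tense remote past -shu → thigushohshu.
Attach evidentiality witnessed -o → thigushohshuo.
Apply epenthesis: thigushohshuo → thigushohishuo.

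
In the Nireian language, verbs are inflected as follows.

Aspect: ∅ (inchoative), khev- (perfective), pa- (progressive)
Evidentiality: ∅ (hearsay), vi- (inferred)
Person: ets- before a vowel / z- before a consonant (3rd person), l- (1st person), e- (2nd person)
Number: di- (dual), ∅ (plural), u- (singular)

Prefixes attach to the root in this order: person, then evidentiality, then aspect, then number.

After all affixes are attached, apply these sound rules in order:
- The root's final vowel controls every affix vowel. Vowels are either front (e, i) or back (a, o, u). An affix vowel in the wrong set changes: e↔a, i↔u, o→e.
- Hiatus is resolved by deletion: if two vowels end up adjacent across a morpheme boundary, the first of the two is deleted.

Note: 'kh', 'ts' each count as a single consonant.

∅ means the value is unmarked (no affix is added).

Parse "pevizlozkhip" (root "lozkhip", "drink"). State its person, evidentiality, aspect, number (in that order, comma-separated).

Segment: pa-vi-z-lozkhip.
person: ets/z- → 3rd person.
evidentiality: vi- → inferred.
aspect: pa- → progressive.
number: ∅ → plural.

3rd person, inferred, progressive, plural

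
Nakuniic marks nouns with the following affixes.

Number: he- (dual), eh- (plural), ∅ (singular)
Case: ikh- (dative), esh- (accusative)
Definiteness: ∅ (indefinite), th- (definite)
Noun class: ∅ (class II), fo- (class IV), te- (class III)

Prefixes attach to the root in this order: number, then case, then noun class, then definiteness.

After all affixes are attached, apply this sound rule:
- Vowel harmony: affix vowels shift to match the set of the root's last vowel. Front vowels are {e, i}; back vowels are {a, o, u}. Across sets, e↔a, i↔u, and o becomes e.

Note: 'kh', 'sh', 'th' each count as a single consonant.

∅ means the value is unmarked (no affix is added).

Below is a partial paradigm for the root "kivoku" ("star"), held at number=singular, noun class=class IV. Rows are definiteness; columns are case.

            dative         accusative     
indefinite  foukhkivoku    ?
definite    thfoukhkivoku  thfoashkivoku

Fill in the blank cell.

foashkivoku

number = singular: zero marking, form stays kivoku.
Attach case accusative esh- → eshkivoku.
Attach noun class class IV fo- → foeshkivoku.
definiteness = indefinite: zero marking, form stays foeshkivoku.
Apply vowel harmony: foeshkivoku → foashkivoku.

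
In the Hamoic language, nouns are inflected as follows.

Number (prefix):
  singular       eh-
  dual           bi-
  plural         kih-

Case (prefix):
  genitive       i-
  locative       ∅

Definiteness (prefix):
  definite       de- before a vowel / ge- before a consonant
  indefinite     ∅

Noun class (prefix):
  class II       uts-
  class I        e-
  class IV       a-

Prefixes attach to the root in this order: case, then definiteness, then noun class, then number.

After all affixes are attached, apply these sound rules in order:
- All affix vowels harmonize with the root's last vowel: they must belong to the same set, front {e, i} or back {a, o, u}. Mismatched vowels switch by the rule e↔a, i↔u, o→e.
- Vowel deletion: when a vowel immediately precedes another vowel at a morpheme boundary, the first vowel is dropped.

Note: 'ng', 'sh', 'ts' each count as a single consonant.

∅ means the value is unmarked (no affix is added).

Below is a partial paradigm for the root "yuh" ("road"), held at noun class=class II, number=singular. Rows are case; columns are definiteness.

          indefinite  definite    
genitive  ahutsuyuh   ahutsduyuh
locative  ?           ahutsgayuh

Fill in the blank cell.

case = locative: zero marking, form stays yuh.
definiteness = indefinite: zero marking, form stays yuh.
Attach noun class class II uts- → utsyuh.
Attach number singular eh- → ehutsyuh.
Apply vowel harmony: ehutsyuh → ahutsyuh.
Vowel deletion: no change.

ahutsyuh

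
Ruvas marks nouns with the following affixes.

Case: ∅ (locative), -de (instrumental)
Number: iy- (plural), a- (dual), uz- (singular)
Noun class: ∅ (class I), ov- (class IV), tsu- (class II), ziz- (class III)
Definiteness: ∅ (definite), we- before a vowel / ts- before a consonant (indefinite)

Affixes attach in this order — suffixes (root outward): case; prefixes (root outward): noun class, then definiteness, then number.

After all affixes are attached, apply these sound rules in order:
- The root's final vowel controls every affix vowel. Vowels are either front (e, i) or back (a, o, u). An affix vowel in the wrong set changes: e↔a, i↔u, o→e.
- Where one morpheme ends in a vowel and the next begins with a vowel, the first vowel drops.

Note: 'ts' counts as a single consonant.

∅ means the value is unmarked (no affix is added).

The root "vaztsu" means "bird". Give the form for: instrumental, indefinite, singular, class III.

uztszuzvaztsuda

Attach noun class class III ziz- → zizvaztsu.
Attach case instrumental -de → zizvaztsude.
Attach definiteness indefinite ts- (before consonant 'z') → tszizvaztsude.
Attach number singular uz- → uztszizvaztsude.
Apply vowel harmony: uztszizvaztsude → uztszuzvaztsuda.
Vowel deletion: no change.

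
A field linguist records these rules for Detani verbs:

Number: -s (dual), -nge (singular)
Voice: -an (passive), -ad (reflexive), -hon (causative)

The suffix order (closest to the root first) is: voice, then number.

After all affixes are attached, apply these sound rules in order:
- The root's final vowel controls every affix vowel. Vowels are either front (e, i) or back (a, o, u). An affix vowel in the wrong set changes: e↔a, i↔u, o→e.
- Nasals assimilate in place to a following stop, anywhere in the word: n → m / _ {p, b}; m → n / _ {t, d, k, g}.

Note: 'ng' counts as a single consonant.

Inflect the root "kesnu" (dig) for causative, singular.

kesnuhonnga

Attach voice causative -hon → kesnuhon.
Attach number singular -nge → kesnuhonnge.
Apply vowel harmony: kesnuhonnge → kesnuhonnga.
Nasal assimilation: no change.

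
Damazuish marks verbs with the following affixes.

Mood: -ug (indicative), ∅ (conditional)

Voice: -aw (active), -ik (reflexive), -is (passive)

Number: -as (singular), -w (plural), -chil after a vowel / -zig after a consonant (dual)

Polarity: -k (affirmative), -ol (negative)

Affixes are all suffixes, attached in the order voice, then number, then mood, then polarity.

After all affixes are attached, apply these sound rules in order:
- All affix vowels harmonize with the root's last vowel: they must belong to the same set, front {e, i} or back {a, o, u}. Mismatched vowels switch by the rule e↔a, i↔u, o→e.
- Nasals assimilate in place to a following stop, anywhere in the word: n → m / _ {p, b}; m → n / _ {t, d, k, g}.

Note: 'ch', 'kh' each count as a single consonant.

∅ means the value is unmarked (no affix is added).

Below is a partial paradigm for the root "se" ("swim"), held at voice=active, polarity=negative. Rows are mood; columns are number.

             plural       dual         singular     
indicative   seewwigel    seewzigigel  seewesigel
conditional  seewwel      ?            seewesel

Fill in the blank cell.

Attach voice active -aw → seaw.
Attach number dual -zig (after consonant 'w') → seawzig.
mood = conditional: zero marking, form stays seawzig.
Attach polarity negative -ol → seawzigol.
Apply vowel harmony: seawzigol → seewzigel.
Nasal assimilation: no change.

seewzigel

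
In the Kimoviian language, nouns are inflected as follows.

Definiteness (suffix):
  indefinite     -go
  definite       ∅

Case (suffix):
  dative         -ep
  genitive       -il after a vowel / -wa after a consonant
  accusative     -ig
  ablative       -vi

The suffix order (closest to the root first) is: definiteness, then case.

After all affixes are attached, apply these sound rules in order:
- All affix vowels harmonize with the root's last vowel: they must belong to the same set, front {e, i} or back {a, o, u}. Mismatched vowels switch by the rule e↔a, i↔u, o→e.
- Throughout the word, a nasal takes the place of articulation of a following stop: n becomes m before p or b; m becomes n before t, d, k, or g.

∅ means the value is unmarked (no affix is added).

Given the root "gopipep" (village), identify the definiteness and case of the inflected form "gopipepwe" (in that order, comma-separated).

definite, genitive

Segment: gopipep-wa.
definiteness: ∅ → definite.
case: -il/wa → genitive.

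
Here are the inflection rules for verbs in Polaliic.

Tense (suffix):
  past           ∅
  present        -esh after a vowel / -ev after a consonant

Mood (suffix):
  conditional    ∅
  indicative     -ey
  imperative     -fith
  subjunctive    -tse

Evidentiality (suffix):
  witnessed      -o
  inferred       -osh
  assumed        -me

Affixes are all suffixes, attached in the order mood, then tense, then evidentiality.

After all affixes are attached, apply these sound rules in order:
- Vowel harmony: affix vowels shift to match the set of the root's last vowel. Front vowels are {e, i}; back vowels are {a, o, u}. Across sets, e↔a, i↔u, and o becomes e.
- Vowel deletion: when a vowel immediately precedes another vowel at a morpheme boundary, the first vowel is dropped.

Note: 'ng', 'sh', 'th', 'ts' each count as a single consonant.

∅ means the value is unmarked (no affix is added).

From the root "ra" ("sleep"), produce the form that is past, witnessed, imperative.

rafutho

Attach mood imperative -fith → rafith.
tense = past: zero marking, form stays rafith.
Attach evidentiality witnessed -o → rafitho.
Apply vowel harmony: rafitho → rafutho.
Vowel deletion: no change.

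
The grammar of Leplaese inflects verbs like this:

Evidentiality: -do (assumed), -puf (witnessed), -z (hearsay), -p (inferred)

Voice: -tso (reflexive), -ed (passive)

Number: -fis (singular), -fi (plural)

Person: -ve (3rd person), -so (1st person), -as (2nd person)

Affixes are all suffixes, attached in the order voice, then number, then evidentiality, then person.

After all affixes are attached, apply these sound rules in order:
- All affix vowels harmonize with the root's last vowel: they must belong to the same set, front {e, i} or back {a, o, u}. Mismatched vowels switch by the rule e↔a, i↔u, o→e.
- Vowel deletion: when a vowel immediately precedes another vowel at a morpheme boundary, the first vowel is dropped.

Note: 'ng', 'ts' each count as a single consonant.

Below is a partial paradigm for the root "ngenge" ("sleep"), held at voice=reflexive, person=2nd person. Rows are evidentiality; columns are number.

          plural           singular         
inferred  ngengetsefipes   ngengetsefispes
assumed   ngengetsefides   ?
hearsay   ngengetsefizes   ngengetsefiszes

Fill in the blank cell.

ngengetsefisdes

Attach voice reflexive -tso → ngengetso.
Attach number singular -fis → ngengetsofis.
Attach evidentiality assumed -do → ngengetsofisdo.
Attach person 2nd person -as → ngengetsofisdoas.
Apply vowel harmony: ngengetsofisdoas → ngengetsefisdees.
Apply vowel deletion: ngengetsefisdees → ngengetsefisdes.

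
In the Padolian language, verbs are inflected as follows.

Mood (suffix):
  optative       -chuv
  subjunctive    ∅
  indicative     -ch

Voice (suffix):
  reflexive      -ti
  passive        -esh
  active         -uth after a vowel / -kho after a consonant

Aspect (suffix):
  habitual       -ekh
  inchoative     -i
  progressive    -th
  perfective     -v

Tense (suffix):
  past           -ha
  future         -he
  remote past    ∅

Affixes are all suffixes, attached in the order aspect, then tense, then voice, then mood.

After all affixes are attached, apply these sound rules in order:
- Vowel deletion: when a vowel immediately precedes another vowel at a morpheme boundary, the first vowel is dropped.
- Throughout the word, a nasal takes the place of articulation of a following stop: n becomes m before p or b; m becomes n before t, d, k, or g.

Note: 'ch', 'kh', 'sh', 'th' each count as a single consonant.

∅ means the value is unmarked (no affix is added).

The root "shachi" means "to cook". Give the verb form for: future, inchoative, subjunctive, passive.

shachihesh

Attach aspect inchoative -i → shachii.
Attach tense future -he → shachiihe.
Attach voice passive -esh → shachiiheesh.
mood = subjunctive: zero marking, form stays shachiiheesh.
Apply vowel deletion: shachiiheesh → shachihesh.
Nasal assimilation: no change.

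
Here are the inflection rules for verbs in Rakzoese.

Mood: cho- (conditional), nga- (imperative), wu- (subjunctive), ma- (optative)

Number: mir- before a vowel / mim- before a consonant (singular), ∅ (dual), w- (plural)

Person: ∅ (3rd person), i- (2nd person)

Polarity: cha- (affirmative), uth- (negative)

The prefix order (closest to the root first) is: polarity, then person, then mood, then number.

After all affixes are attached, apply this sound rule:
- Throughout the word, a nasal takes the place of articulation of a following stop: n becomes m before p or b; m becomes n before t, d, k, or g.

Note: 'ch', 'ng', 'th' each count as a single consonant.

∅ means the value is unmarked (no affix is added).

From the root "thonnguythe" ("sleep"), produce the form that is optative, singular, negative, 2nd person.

mimmaiuththonnguythe

Attach polarity negative uth- → uththonnguythe.
Attach person 2nd person i- → iuththonnguythe.
Attach mood optative ma- → maiuththonnguythe.
Attach number singular mim- (before consonant 'm') → mimmaiuththonnguythe.
Nasal assimilation: no change.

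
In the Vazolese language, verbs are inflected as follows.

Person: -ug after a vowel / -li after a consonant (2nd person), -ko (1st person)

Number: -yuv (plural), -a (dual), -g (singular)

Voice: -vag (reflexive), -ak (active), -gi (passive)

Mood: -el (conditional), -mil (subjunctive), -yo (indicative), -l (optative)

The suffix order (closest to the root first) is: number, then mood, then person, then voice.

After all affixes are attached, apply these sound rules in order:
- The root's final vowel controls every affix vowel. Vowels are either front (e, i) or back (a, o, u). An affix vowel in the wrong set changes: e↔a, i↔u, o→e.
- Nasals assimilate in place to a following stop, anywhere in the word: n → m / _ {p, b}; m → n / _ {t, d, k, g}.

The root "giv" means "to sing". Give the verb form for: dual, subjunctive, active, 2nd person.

Attach number dual -a → giva.
Attach mood subjunctive -mil → givamil.
Attach person 2nd person -li (after consonant 'l') → givamilli.
Attach voice active -ak → givamilliak.
Apply vowel harmony: givamilliak → givemilliek.
Nasal assimilation: no change.

givemilliek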